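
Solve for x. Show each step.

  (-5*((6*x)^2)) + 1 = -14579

Step 1. [(-5*((6*x)^2)) + 1 = -14579] the outer +1 inverts by subtracting 1, so sub: -5*((6*x)^2) = -14580.
Step 2. [-5*((6*x)^2) = -14580] LHS = -5·(…); ÷-5 both sides. So div: (6*x)^2 = 2916.
Step 3. [(6*x)^2 = 2916] √ both sides: 2916 ≥ 0 gives two branches, so sqrt: 6*x = 54 or -54.
Step 4. [6*x = 54 or -54] 6 out front; divide by 6, so div: x = 9 or -9.

Answer: x ∈ {-9, 9}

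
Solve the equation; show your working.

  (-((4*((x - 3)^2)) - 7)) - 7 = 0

Step 1. [(-((4*((x - 3)^2)) - 7)) - 7 = 0] peel the -7: add 7 from each side ⇒ sub: -((4*((x - 3)^2)) - 7) = 7.
Step 2. [-((4*((x - 3)^2)) - 7) = 7] LHS negated; negate both sides ⇒ neg: (4*((x - 3)^2)) - 7 = -7.
Step 3. [(4*((x - 3)^2)) - 7 = -7] add 7: x sits inside (… - 7) ⇒ sub: 4*((x - 3)^2) = 0.
Step 4. [4*((x - 3)^2) = 0] divide by the outer 4. So div: (x - 3)^2 = 0.
Step 5. [(x - 3)^2 = 0] LHS squared, RHS 0 ≥ 0: apply √ (±) ⇒ sqrt: x - 3 = 0.
Step 6. [x - 3 = 0] -3 is outermost — add 3 both sides, so sub: x = 3.

Answer: x ∈ {3}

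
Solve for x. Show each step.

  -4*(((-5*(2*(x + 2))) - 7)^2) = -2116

Step 1. [-4*(((-5*(2*(x + 2))) - 7)^2) = -2116] divide by the outer -4. So div: ((-5*(2*(x + 2))) - 7)^2 = 529.
Step 2. [((-5*(2*(x + 2))) - 7)^2 = 529] LHS squared, RHS 529 ≥ 0: apply √ (±). So sqrt: (-5*(2*(x + 2))) - 7 = 23 or -23.
Step 3. [(-5*(2*(x + 2))) - 7 = 23 or -23] peel the -7: add 7 from each side. So sub: -5*(2*(x + 2)) = 30 or -16.
Step 4. [-5*(2*(x + 2)) = 30 or -16] -5 out front; divide by -5. So div: 2*(x + 2) = -6 or 16/5.
Step 5. [2*(x + 2) = -6 or 16/5] LHS = 2·(…); ÷2 both sides, so div: x + 2 = -3 or 8/5.
Step 6. [x + 2 = -3 or 8/5] 2 comes off first (subtract 2) ⇒ sub: x = -5 or -2/5.

Answer: x ∈ {-5, -2/5}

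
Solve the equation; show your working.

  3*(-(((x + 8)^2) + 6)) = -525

Step 1. [3*(-(((x + 8)^2) + 6)) = -525] LHS = 3·(…); ÷3 both sides. So div: -(((x + 8)^2) + 6) = -175.
Step 2. [-(((x + 8)^2) + 6) = -175] LHS negated; negate both sides. So neg: ((x + 8)^2) + 6 = 175.
Step 3. [((x + 8)^2) + 6 = 175] +6 is outermost — subtract 6 both sides. So sub: (x + 8)^2 = 169.
Step 4. [(x + 8)^2 = 169] √ both sides: 169 ≥ 0 gives two branches, so sqrt: x + 8 = 13 or -13.
Step 5. [x + 8 = 13 or -13] 8 comes off first (subtract 8). So sub: x = 5 or -21.

Answer: x ∈ {-21, 5}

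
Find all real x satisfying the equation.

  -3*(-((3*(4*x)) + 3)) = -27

Step 1. [-3*(-((3*(4*x)) + 3)) = -27] -3 out front; divide by -3, so div: -((3*(4*x)) + 3) = 9.
Step 2. [-((3*(4*x)) + 3) = 9] LHS negated; negate both sides, so neg: (3*(4*x)) + 3 = -9.
Step 3. [(3*(4*x)) + 3 = -9] the outer +3 inverts by subtracting 3. So sub: 3*(4*x) = -12.
Step 4. [3*(4*x) = -12] 3 out front; divide by 3, so div: 4*x = -4.
Step 5. [4*x = -4] LHS = 4·(…); ÷4 both sides. So div: x = -1.

Answer: x ∈ {-1}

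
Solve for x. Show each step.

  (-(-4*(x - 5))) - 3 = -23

Step 1. [(-(-4*(x - 5))) - 3 = -23] add 3: x sits inside (… - 3) ⇒ sub: -(-4*(x - 5)) = -20.
Step 2. [-(-4*(x - 5)) = -20] flip signs both sides. So neg: -4*(x - 5) = 20.
Step 3. [-4*(x - 5) = 20] leading coefficient -4: divide by -4. So div: x - 5 = -5.
Step 4. [x - 5 = -5] 5 comes off first (add 5). So sub: x = 0.

Answer: x ∈ {0}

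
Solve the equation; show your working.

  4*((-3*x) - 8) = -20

Step 1. [4*((-3*x) - 8) = -20] 4 out front; divide by 4 ⇒ div: (-3*x) - 8 = -5.
Step 2. [(-3*x) - 8 = -5] peel the -8: add 8 from each side, so sub: -3*x = 3.
Step 3. [-3*x = 3] -3 out front; divide by -3, so div: x = -1.

Answer: x ∈ {-1}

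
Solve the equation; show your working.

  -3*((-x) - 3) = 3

Step 1. [-3*((-x) - 3) = 3] leading coefficient -3: divide by -3. So div: (-x) - 3 = -1.
Step 2. [(-x) - 3 = -1] add 3: x sits inside (… - 3). So sub: -x = 2.
Step 3. [-x = 2] LHS negated; negate both sides. So neg: x = -2.

Answer: x ∈ {-2}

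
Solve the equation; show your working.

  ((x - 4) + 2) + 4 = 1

Step 1. [((x - 4) + 2) + 4 = 1] +4 is outermost — subtract 4 both sides, so sub: (x - 4) + 2 = -3.
Step 2. [(x - 4) + 2 = -3] 2 comes off first (subtract 2) ⇒ sub: x - 4 = -5.
Step 3. [x - 4 = -5] the outer -4 inverts by adding 4, so sub: x = -1.

Answer: x ∈ {-1}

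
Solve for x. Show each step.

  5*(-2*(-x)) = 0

Step 1. [5*(-2*(-x)) = 0] 5·(inner) — divide through by 5. So div: -2*(-x) = 0.
Step 2. [-2*(-x) = 0] LHS = -2·(…); ÷-2 both sides ⇒ div: -x = 0.
Step 3. [-x = 0] leading − — multiply by −1. So neg: x = 0.

Answer: x ∈ {0}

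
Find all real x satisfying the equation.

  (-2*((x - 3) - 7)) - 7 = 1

Step 1. [(-2*((x - 3) - 7)) - 7 = 1] peel the -7: add 7 from each side, so sub: -2*((x - 3) - 7) = 8.
Step 2. [-2*((x - 3) - 7) = 8] divide by the outer -2, so div: (x - 3) - 7 = -4.
Step 3. [(x - 3) - 7 = -4] peel the -7: add 7 from each side. So sub: x - 3 = 3.
Step 4. [x - 3 = 3] add 3: x sits inside (… - 3) ⇒ sub: x = 6.

Answer: x ∈ {6}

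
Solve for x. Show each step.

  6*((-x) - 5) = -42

Step 1. [6*((-x) - 5) = -42] 6 out front; divide by 6. So div: (-x) - 5 = -7.
Step 2. [(-x) - 5 = -7] peel the -5: add 5 from each side. So sub: -x = -2.
Step 3. [-x = -2] flip signs both sides, so neg: x = 2.

Answer: x ∈ {2}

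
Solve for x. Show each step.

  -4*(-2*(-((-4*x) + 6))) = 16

Step 1. [-4*(-2*(-((-4*x) + 6))) = 16] -4 out front; divide by -4 ⇒ div: -2*(-((-4*x) + 6)) = -4.
Step 2. [-2*(-((-4*x) + 6)) = -4] LHS = -2·(…); ÷-2 both sides ⇒ div: -((-4*x) + 6) = 2.
Step 3. [-((-4*x) + 6) = 2] LHS negated; negate both sides. So neg: (-4*x) + 6 = -2.
Step 4. [(-4*x) + 6 = -2] 6 comes off first (subtract 6). So sub: -4*x = -8.
Step 5. [-4*x = -8] leading coefficient -4: divide by -4 ⇒ div: x = 2.

Answer: x ∈ {2}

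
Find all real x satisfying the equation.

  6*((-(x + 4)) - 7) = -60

Step 1. [6*((-(x + 4)) - 7) = -60] leading coefficient 6: divide by 6, so div: (-(x + 4)) - 7 = -10.
Step 2. [(-(x + 4)) - 7 = -10] 7 comes off first (add 7). So sub: -(x + 4) = -3.
Step 3. [-(x + 4) = -3] LHS negated; negate both sides. So neg: x + 4 = 3.
Step 4. [x + 4 = 3] 4 comes off first (subtract 4) ⇒ sub: x = -1.

Answer: x ∈ {-1}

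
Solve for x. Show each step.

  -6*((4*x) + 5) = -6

Step 1. [-6*((4*x) + 5) = -6] -6 out front; divide by -6 ⇒ div: (4*x) + 5 = 1.
Step 2. [(4*x) + 5 = 1] peel the +5: subtract 5 from each side. So sub: 4*x = -4.
Step 3. [4*x = -4] LHS = 4·(…); ÷4 both sides, so div: x = -1.

Answer: x ∈ {-1}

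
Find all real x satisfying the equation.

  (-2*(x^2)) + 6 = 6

Step 1. [(-2*(x^2)) + 6 = 6] -2 divides every term; factor it out. So factor: (x^2) - 3 = -3.
Step 2. [(x^2) - 3 = -3] 3 comes off first (add 3), so sub: x^2 = 0.
Step 3. [x^2 = 0] LHS squared, RHS 0 ≥ 0: apply √ (±) ⇒ sqrt: x = 0.

Answer: x ∈ {0}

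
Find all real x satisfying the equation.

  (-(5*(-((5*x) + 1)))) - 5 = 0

Step 1. [(-(5*(-((5*x) + 1)))) - 5 = 0] peel the -5: add 5 from each side, so sub: -(5*(-((5*x) + 1))) = 5.
Step 2. [-(5*(-((5*x) + 1))) = 5] LHS negated; negate both sides. So neg: 5*(-((5*x) + 1)) = -5.
Step 3. [5*(-((5*x) + 1)) = -5] leading coefficient 5: divide by 5. So div: -((5*x) + 1) = -1.
Step 4. [-((5*x) + 1) = -1] leading − — multiply by −1, so neg: (5*x) + 1 = 1.
Step 5. [(5*x) + 1 = 1] subtract 1: x sits inside (… + 1) ⇒ sub: 5*x = 0.
Step 6. [5*x = 0] 5·(inner) — divide through by 5. So div: x = 0.

Answer: x ∈ {0}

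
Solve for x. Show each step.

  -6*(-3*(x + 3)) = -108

Step 1. [-6*(-3*(x + 3)) = -108] LHS = -6·(…); ÷-6 both sides. So div: -3*(x + 3) = 18.
Step 2. [-3*(x + 3) = 18] -3 out front; divide by -3 ⇒ div: x + 3 = -6.
Step 3. [x + 3 = -6] +3 is outermost — subtract 3 both sides. So sub: x = -9.

Answer: x ∈ {-9}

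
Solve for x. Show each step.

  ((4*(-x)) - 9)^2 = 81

Step 1. [((4*(-x)) - 9)^2 = 81] √ both sides: 81 ≥ 0 gives two branches, so sqrt: (4*(-x)) - 9 = 9 or -9.
Step 2. [(4*(-x)) - 9 = 9 or -9] -9 is outermost — add 9 both sides, so sub: 4*(-x) = 18 or 0.
Step 3. [4*(-x) = 18 or 0] leading coefficient 4: divide by 4, so div: -x = 9/2 or 0.
Step 4. [-x = 9/2 or 0] flip signs both sides. So neg: x = -9/2 or 0.

Answer: x ∈ {-9/2, 0}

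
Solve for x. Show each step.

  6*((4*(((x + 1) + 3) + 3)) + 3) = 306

Step 1. [6*((4*(((x + 1) + 3) + 3)) + 3) = 306] divide by the outer 6. So div: (4*(((x + 1) + 3) + 3)) + 3 = 51.
Step 2. [(4*(((x + 1) + 3) + 3)) + 3 = 51] 3 comes off first (subtract 3). So sub: 4*(((x + 1) + 3) + 3) = 48.
Step 3. [4*(((x + 1) + 3) + 3) = 48] LHS = 4·(…); ÷4 both sides, so div: ((x + 1) + 3) + 3 = 12.
Step 4. [((x + 1) + 3) + 3 = 12] +3 is outermost — subtract 3 both sides ⇒ sub: (x + 1) + 3 = 9.
Step 5. [(x + 1) + 3 = 9] subtract 3: x sits inside (… + 3), so sub: x + 1 = 6.
Step 6. [x + 1 = 6] the outer +1 inverts by subtracting 1 ⇒ sub: x = 5.

Answer: x ∈ {5}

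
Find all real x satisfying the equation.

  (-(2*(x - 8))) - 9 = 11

Step 1. [(-(2*(x - 8))) - 9 = 11] the outer -9 inverts by adding 9. So sub: -(2*(x - 8)) = 20.
Step 2. [-(2*(x - 8)) = 20] LHS negated; negate both sides, so neg: 2*(x - 8) = -20.
Step 3. [2*(x - 8) = -20] 2 out front; divide by 2 ⇒ div: x - 8 = -10.
Step 4. [x - 8 = -10] -8 is outermost — add 8 both sides ⇒ sub: x = -2.

Answer: x ∈ {-2}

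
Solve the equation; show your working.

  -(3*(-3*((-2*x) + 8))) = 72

Step 1. [-(3*(-3*((-2*x) + 8))) = 72] leading − — multiply by −1 ⇒ neg: 3*(-3*((-2*x) + 8)) = -72.
Step 2. [3*(-3*((-2*x) + 8)) = -72] LHS = 3·(…); ÷3 both sides. So div: -3*((-2*x) + 8) = -24.
Step 3. [-3*((-2*x) + 8) = -24] leading coefficient -3: divide by -3. So div: (-2*x) + 8 = 8.
Step 4. [(-2*x) + 8 = 8] -2 | LHS and -2 | 8: pull -2 out. So factor: x - 4 = -4.
Step 5. [x - 4 = -4] -4 is outermost — add 4 both sides ⇒ sub: x = 0.

Answer: x ∈ {0}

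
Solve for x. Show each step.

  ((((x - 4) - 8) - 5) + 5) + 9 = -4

Step 1. [((((x - 4) - 8) - 5) + 5) + 9 = -4] 9 comes off first (subtract 9) ⇒ sub: (((x - 4) - 8) - 5) + 5 = -13.
Step 2. [(((x - 4) - 8) - 5) + 5 = -13] 5 comes off first (subtract 5). So sub: ((x - 4) - 8) - 5 = -18.
Step 3. [((x - 4) - 8) - 5 = -18] 5 comes off first (add 5) ⇒ sub: (x - 4) - 8 = -13.
Step 4. [(x - 4) - 8 = -13] the outer -8 inverts by adding 8, so sub: x - 4 = -5.
Step 5. [x - 4 = -5] the outer -4 inverts by adding 4. So sub: x = -1.

Answer: x ∈ {-1}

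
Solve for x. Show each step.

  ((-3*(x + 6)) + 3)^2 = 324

Step 1. [((-3*(x + 6)) + 3)^2 = 324] LHS squared, RHS 324 ≥ 0: apply √ (±), so sqrt: (-3*(x + 6)) + 3 = 18 or -18.
Step 2. [(-3*(x + 6)) + 3 = 18 or -18] common factor -3 (LHS and 18 or -18) — divide through. So factor: (x + 6) - 1 = -6 or 6.
Step 3. [(x + 6) - 1 = -6 or 6] add 1: x sits inside (… - 1), so sub: x + 6 = -5 or 7.
Step 4. [x + 6 = -5 or 7] peel the +6: subtract 6 from each side, so sub: x = -11 or 1.

Answer: x ∈ {-11, 1}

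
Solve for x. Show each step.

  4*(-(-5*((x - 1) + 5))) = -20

Step 1. [4*(-(-5*((x - 1) + 5))) = -20] leading coefficient 4: divide by 4, so div: -(-5*((x - 1) + 5)) = -5.
Step 2. [-(-5*((x - 1) + 5)) = -5] leading − — multiply by −1, so neg: -5*((x - 1) + 5) = 5.
Step 3. [-5*((x - 1) + 5) = 5] divide by the outer -5 ⇒ div: (x - 1) + 5 = -1.
Step 4. [(x - 1) + 5 = -1] 5 comes off first (subtract 5), so sub: x - 1 = -6.
Step 5. [x - 1 = -6] the outer -1 inverts by adding 1. So sub: x = -5.

Answer: x ∈ {-5}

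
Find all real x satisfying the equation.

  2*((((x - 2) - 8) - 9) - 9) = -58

Step 1. [2*((((x - 2) - 8) - 9) - 9) = -58] divide by the outer 2 ⇒ div: (((x - 2) - 8) - 9) - 9 = -29.
Step 2. [(((x - 2) - 8) - 9) - 9 = -29] 9 comes off first (add 9). So sub: ((x - 2) - 8) - 9 = -20.
Step 3. [((x - 2) - 8) - 9 = -20] the outer -9 inverts by adding 9. So sub: (x - 2) - 8 = -11.
Step 4. [(x - 2) - 8 = -11] -8 is outermost — add 8 both sides ⇒ sub: x - 2 = -3.
Step 5. [x - 2 = -3] the outer -2 inverts by adding 2, so sub: x = -1.

Answer: x ∈ {-1}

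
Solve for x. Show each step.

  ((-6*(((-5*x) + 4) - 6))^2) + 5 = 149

Step 1. [((-6*(((-5*x) + 4) - 6))^2) + 5 = 149] +5 is outermost — subtract 5 both sides. So sub: (-6*(((-5*x) + 4) - 6))^2 = 144.
Step 2. [(-6*(((-5*x) + 4) - 6))^2 = 144] √ both sides: 144 ≥ 0 gives two branches. So sqrt: -6*(((-5*x) + 4) - 6) = 12 or -12.
Step 3. [-6*(((-5*x) + 4) - 6) = 12 or -12] -6·(inner) — divide through by -6 ⇒ div: ((-5*x) + 4) - 6 = -2 or 2.
Step 4. [((-5*x) + 4) - 6 = -2 or 2] peel the -6: add 6 from each side. So sub: (-5*x) + 4 = 4 or 8.
Step 5. [(-5*x) + 4 = 4 or 8] peel the +4: subtract 4 from each side ⇒ sub: -5*x = 0 or 4.
Step 6. [-5*x = 0 or 4] leading coefficient -5: divide by -5. So div: x = 0 or -4/5.

Answer: x ∈ {-4/5, 0}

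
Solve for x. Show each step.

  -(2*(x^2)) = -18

Step 1. [-(2*(x^2)) = -18] leading − — multiply by −1. So neg: 2*(x^2) = 18.
Step 2. [2*(x^2) = 18] 2 out front; divide by 2 ⇒ div: x^2 = 9.
Step 3. [x^2 = 9] LHS squared, RHS 9 ≥ 0: apply √ (±) ⇒ sqrt: x = 3 or -3.

Answer: x ∈ {-3, 3}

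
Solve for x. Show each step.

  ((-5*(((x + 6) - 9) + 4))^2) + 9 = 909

Step 1. [((-5*(((x + 6) - 9) + 4))^2) + 9 = 909] peel the +9: subtract 9 from each side, so sub: (-5*(((x + 6) - 9) + 4))^2 = 900.
Step 2. [(-5*(((x + 6) - 9) + 4))^2 = 900] 900 ≥ 0, LHS is (·)² — take ±√ ⇒ sqrt: -5*(((x + 6) - 9) + 4) = 30 or -30.
Step 3. [-5*(((x + 6) - 9) + 4) = 30 or -30] divide by the outer -5, so div: ((x + 6) - 9) + 4 = -6 or 6.
Step 4. [((x + 6) - 9) + 4 = -6 or 6] the outer +4 inverts by subtracting 4, so sub: (x + 6) - 9 = -10 or 2.
Step 5. [(x + 6) - 9 = -10 or 2] peel the -9: add 9 from each side ⇒ sub: x + 6 = -1 or 11.
Step 6. [x + 6 = -1 or 11] subtract 6: x sits inside (… + 6) ⇒ sub: x = -7 or 5.

Answer: x ∈ {-7, 5}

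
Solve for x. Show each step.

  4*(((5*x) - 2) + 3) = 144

Step 1. [4*(((5*x) - 2) + 3) = 144] divide by the outer 4. So div: ((5*x) - 2) + 3 = 36.
Step 2. [((5*x) - 2) + 3 = 36] 3 comes off first (subtract 3), so sub: (5*x) - 2 = 33.
Step 3. [(5*x) - 2 = 33] add 2: x sits inside (… - 2), so sub: 5*x = 35.
Step 4. [5*x = 35] divide by the outer 5, so div: x = 7.

Answer: x ∈ {7}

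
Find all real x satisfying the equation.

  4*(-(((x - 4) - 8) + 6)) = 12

Step 1. [4*(-(((x - 4) - 8) + 6)) = 12] divide by the outer 4. So div: -(((x - 4) - 8) + 6) = 3.
Step 2. [-(((x - 4) - 8) + 6) = 3] flip signs both sides. So neg: ((x - 4) - 8) + 6 = -3.
Step 3. [((x - 4) - 8) + 6 = -3] +6 is outermost — subtract 6 both sides, so sub: (x - 4) - 8 = -9.
Step 4. [(x - 4) - 8 = -9] -8 is outermost — add 8 both sides, so sub: x - 4 = -1.
Step 5. [x - 4 = -1] peel the -4: add 4 from each side ⇒ sub: x = 3.

Answer: x ∈ {3}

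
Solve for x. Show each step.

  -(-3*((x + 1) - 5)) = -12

Step 1. [-(-3*((x + 1) - 5)) = -12] flip signs both sides. So neg: -3*((x + 1) - 5) = 12.
Step 2. [-3*((x + 1) - 5) = 12] leading coefficient -3: divide by -3. So div: (x + 1) - 5 = -4.
Step 3. [(x + 1) - 5 = -4] -5 is outermost — add 5 both sides. So sub: x + 1 = 1.
Step 4. [x + 1 = 1] 1 comes off first (subtract 1), so sub: x = 0.

Answer: x ∈ {0}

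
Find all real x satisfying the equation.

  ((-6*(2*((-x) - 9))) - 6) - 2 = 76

Step 1. [((-6*(2*((-x) - 9))) - 6) - 2 = 76] add 2: x sits inside (… - 2). So sub: (-6*(2*((-x) - 9))) - 6 = 78.
Step 2. [(-6*(2*((-x) - 9))) - 6 = 78] 6 comes off first (add 6) ⇒ sub: -6*(2*((-x) - 9)) = 84.
Step 3. [-6*(2*((-x) - 9)) = 84] leading coefficient -6: divide by -6. So div: 2*((-x) - 9) = -14.
Step 4. [2*((-x) - 9) = -14] 2·(inner) — divide through by 2 ⇒ div: (-x) - 9 = -7.
Step 5. [(-x) - 9 = -7] -9 is outermost — add 9 both sides. So sub: -x = 2.
Step 6. [-x = 2] LHS negated; negate both sides, so neg: x = -2.

Answer: x ∈ {-2}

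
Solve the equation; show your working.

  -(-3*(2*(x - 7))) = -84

Step 1. [-(-3*(2*(x - 7))) = -84] leading − — multiply by −1, so neg: -3*(2*(x - 7)) = 84.
Step 2. [-3*(2*(x - 7)) = 84] LHS = -3·(…); ÷-3 both sides, so div: 2*(x - 7) = -28.
Step 3. [2*(x - 7) = -28] 2 out front; divide by 2, so div: x - 7 = -14.
Step 4. [x - 7 = -14] add 7: x sits inside (… - 7), so sub: x = -7.

Answer: x ∈ {-7}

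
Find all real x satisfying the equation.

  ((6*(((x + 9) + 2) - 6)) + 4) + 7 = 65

Step 1. [((6*(((x + 9) + 2) - 6)) + 4) + 7 = 65] subtract 7: x sits inside (… + 7), so sub: (6*(((x + 9) + 2) - 6)) + 4 = 58.
Step 2. [(6*(((x + 9) + 2) - 6)) + 4 = 58] subtract 4: x sits inside (… + 4), so sub: 6*(((x + 9) + 2) - 6) = 54.
Step 3. [6*(((x + 9) + 2) - 6) = 54] divide by the outer 6, so div: ((x + 9) + 2) - 6 = 9.
Step 4. [((x + 9) + 2) - 6 = 9] the outer -6 inverts by adding 6. So sub: (x + 9) + 2 = 15.
Step 5. [(x + 9) + 2 = 15] subtract 2: x sits inside (… + 2), so sub: x + 9 = 13.
Step 6. [x + 9 = 13] peel the +9: subtract 9 from each side. So sub: x = 4.

Answer: x ∈ {4}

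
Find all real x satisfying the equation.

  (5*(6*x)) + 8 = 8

Step 1. [(5*(6*x)) + 8 = 8] the outer +8 inverts by subtracting 8, so sub: 5*(6*x) = 0.
Step 2. [5*(6*x) = 0] divide by the outer 5, so div: 6*x = 0.
Step 3. [6*x = 0] divide by the outer 6 ⇒ div: x = 0.

Answer: x ∈ {0}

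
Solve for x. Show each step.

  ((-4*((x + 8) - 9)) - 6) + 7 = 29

Step 1. [((-4*((x + 8) - 9)) - 6) + 7 = 29] peel the +7: subtract 7 from each side, so sub: (-4*((x + 8) - 9)) - 6 = 22.
Step 2. [(-4*((x + 8) - 9)) - 6 = 22] -6 is outermost — add 6 both sides ⇒ sub: -4*((x + 8) - 9) = 28.
Step 3. [-4*((x + 8) - 9) = 28] divide by the outer -4. So div: (x + 8) - 9 = -7.
Step 4. [(x + 8) - 9 = -7] the outer -9 inverts by adding 9. So sub: x + 8 = 2.
Step 5. [x + 8 = 2] +8 is outermost — subtract 8 both sides. So sub: x = -6.

Answer: x ∈ {-6}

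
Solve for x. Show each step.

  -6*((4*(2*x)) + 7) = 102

Step 1. [-6*((4*(2*x)) + 7) = 102] divide by the outer -6, so div: (4*(2*x)) + 7 = -17.
Step 2. [(4*(2*x)) + 7 = -17] 7 comes off first (subtract 7) ⇒ sub: 4*(2*x) = -24.
Step 3. [4*(2*x) = -24] 4·(inner) — divide through by 4. So div: 2*x = -6.
Step 4. [2*x = -6] LHS = 2·(…); ÷2 both sides ⇒ div: x = -3.

Answer: x ∈ {-3}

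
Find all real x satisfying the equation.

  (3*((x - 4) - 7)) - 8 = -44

Step 1. [(3*((x - 4) - 7)) - 8 = -44] 8 comes off first (add 8), so sub: 3*((x - 4) - 7) = -36.
Step 2. [3*((x - 4) - 7) = -36] 3 out front; divide by 3, so div: (x - 4) - 7 = -12.
Step 3. [(x - 4) - 7 = -12] 7 comes off first (add 7). So sub: x - 4 = -5.
Step 4. [x - 4 = -5] the outer -4 inverts by adding 4, so sub: x = -1.

Answer: x ∈ {-1}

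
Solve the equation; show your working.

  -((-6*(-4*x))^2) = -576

Step 1. [-((-6*(-4*x))^2) = -576] LHS negated; negate both sides, so neg: (-6*(-4*x))^2 = 576.
Step 2. [(-6*(-4*x))^2 = 576] √ both sides: 576 ≥ 0 gives two branches, so sqrt: -6*(-4*x) = 24 or -24.
Step 3. [-6*(-4*x) = 24 or -24] leading coefficient -6: divide by -6, so div: -4*x = -4 or 4.
Step 4. [-4*x = -4 or 4] divide by the outer -4 ⇒ div: x = 1 or -1.

Answer: x ∈ {-1, 1}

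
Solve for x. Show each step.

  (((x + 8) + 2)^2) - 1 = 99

Step 1. [(((x + 8) + 2)^2) - 1 = 99] -1 is outermost — add 1 both sides. So sub: ((x + 8) + 2)^2 = 100.
Step 2. [((x + 8) + 2)^2 = 100] LHS squared, RHS 100 ≥ 0: apply √ (±), so sqrt: (x + 8) + 2 = 10 or -10.
Step 3. [(x + 8) + 2 = 10 or -10] subtract 2: x sits inside (… + 2) ⇒ sub: x + 8 = 8 or -12.
Step 4. [x + 8 = 8 or -12] +8 is outermost — subtract 8 both sides, so sub: x = 0 or -20.

Answer: x ∈ {-20, 0}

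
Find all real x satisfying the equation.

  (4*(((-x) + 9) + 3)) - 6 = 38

Step 1. [(4*(((-x) + 9) + 3)) - 6 = 38] -6 is outermost — add 6 both sides ⇒ sub: 4*(((-x) + 9) + 3) = 44.
Step 2. [4*(((-x) + 9) + 3) = 44] divide by the outer 4. So div: ((-x) + 9) + 3 = 11.
Step 3. [((-x) + 9) + 3 = 11] +3 is outermost — subtract 3 both sides. So sub: (-x) + 9 = 8.
Step 4. [(-x) + 9 = 8] 9 comes off first (subtract 9), so sub: -x = -1.
Step 5. [-x = -1] flip signs both sides. So neg: x = 1.

Answer: x ∈ {1}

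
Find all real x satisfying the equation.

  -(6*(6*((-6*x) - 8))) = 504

Step 1. [-(6*(6*((-6*x) - 8))) = 504] LHS negated; negate both sides, so neg: 6*(6*((-6*x) - 8)) = -504.
Step 2. [6*(6*((-6*x) - 8)) = -504] LHS = 6·(…); ÷6 both sides ⇒ div: 6*((-6*x) - 8) = -84.
Step 3. [6*((-6*x) - 8) = -84] LHS = 6·(…); ÷6 both sides ⇒ div: (-6*x) - 8 = -14.
Step 4. [(-6*x) - 8 = -14] peel the -8: add 8 from each side ⇒ sub: -6*x = -6.
Step 5. [-6*x = -6] leading coefficient -6: divide by -6, so div: x = 1.

Answer: x ∈ {1}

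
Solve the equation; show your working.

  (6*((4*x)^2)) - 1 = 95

Step 1. [(6*((4*x)^2)) - 1 = 95] add 1: x sits inside (… - 1) ⇒ sub: 6*((4*x)^2) = 96.
Step 2. [6*((4*x)^2) = 96] LHS = 6·(…); ÷6 both sides. So div: (4*x)^2 = 16.
Step 3. [(4*x)^2 = 16] 16 ≥ 0, LHS is (·)² — take ±√. So sqrt: 4*x = 4 or -4.
Step 4. [4*x = 4 or -4] 4·(inner) — divide through by 4 ⇒ div: x = 1 or -1.

Answer: x ∈ {-1, 1}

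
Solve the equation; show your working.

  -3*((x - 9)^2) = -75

Step 1. [-3*((x - 9)^2) = -75] leading coefficient -3: divide by -3, so div: (x - 9)^2 = 25.
Step 2. [(x - 9)^2 = 25] √ both sides: 25 ≥ 0 gives two branches ⇒ sqrt: x - 9 = 5 or -5.
Step 3. [x - 9 = 5 or -5] 9 comes off first (add 9), so sub: x = 14 or 4.

Answer: x ∈ {4, 14}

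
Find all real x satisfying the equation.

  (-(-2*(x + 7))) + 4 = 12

Step 1. [(-(-2*(x + 7))) + 4 = 12] peel the +4: subtract 4 from each side ⇒ sub: -(-2*(x + 7)) = 8.
Step 2. [-(-2*(x + 7)) = 8] flip signs both sides. So neg: -2*(x + 7) = -8.
Step 3. [-2*(x + 7) = -8] LHS = -2·(…); ÷-2 both sides ⇒ div: x + 7 = 4.
Step 4. [x + 7 = 4] peel the +7: subtract 7 from each side, so sub: x = -3.

Answer: x ∈ {-3}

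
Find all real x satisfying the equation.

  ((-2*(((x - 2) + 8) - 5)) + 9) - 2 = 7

Step 1. [((-2*(((x - 2) + 8) - 5)) + 9) - 2 = 7] peel the -2: add 2 from each side ⇒ sub: (-2*(((x - 2) + 8) - 5)) + 9 = 9.
Step 2. [(-2*(((x - 2) + 8) - 5)) + 9 = 9] 9 comes off first (subtract 9), so sub: -2*(((x - 2) + 8) - 5) = 0.
Step 3. [-2*(((x - 2) + 8) - 5) = 0] -2·(inner) — divide through by -2. So div: ((x - 2) + 8) - 5 = 0.
Step 4. [((x - 2) + 8) - 5 = 0] 5 comes off first (add 5). So sub: (x - 2) + 8 = 5.
Step 5. [(x - 2) + 8 = 5] the outer +8 inverts by subtracting 8 ⇒ sub: x - 2 = -3.
Step 6. [x - 2 = -3] the outer -2 inverts by adding 2 ⇒ sub: x = -1.

Answer: x ∈ {-1}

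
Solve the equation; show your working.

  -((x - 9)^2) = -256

Step 1. [-((x - 9)^2) = -256] flip signs both sides, so neg: (x - 9)^2 = 256.
Step 2. [(x - 9)^2 = 256] 256 ≥ 0, LHS is (·)² — take ±√, so sqrt: x - 9 = 16 or -16.
Step 3. [x - 9 = 16 or -16] peel the -9: add 9 from each side ⇒ sub: x = 25 or -7.

Answer: x ∈ {-7, 25}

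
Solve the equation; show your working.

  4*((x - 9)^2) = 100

Step 1. [4*((x - 9)^2) = 100] LHS = 4·(…); ÷4 both sides ⇒ div: (x - 9)^2 = 25.
Step 2. [(x - 9)^2 = 25] √ both sides: 25 ≥ 0 gives two branches, so sqrt: x - 9 = 5 or -5.
Step 3. [x - 9 = 5 or -5] 9 comes off first (add 9) ⇒ sub: x = 14 or 4.

Answer: x ∈ {4, 14}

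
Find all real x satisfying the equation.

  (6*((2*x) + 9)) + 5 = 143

Step 1. [(6*((2*x) + 9)) + 5 = 143] the outer +5 inverts by subtracting 5, so sub: 6*((2*x) + 9) = 138.
Step 2. [6*((2*x) + 9) = 138] divide by the outer 6 ⇒ div: (2*x) + 9 = 23.
Step 3. [(2*x) + 9 = 23] 9 comes off first (subtract 9), so sub: 2*x = 14.
Step 4. [2*x = 14] LHS = 2·(…); ÷2 both sides, so div: x = 7.

Answer: x ∈ {7}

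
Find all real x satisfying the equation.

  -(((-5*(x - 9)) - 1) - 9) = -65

Step 1. [-(((-5*(x - 9)) - 1) - 9) = -65] flip signs both sides ⇒ neg: ((-5*(x - 9)) - 1) - 9 = 65.
Step 2. [((-5*(x - 9)) - 1) - 9 = 65] -9 is outermost — add 9 both sides ⇒ sub: (-5*(x - 9)) - 1 = 74.
Step 3. [(-5*(x - 9)) - 1 = 74] peel the -1: add 1 from each side ⇒ sub: -5*(x - 9) = 75.
Step 4. [-5*(x - 9) = 75] -5 out front; divide by -5, so div: x - 9 = -15.
Step 5. [x - 9 = -15] peel the -9: add 9 from each side, so sub: x = -6.

Answer: x ∈ {-6}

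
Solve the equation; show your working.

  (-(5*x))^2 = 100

Step 1. [(-(5*x))^2 = 100] LHS squared, RHS 100 ≥ 0: apply √ (±). So sqrt: -(5*x) = 10 or -10.
Step 2. [-(5*x) = 10 or -10] LHS negated; negate both sides, so neg: 5*x = -10 or 10.
Step 3. [5*x = -10 or 10] LHS = 5·(…); ÷5 both sides ⇒ div: x = -2 or 2.

Answer: x ∈ {-2, 2}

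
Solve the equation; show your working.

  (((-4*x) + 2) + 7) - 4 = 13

Step 1. [(((-4*x) + 2) + 7) - 4 = 13] -4 is outermost — add 4 both sides. So sub: ((-4*x) + 2) + 7 = 17.
Step 2. [((-4*x) + 2) + 7 = 17] peel the +7: subtract 7 from each side. So sub: (-4*x) + 2 = 10.
Step 3. [(-4*x) + 2 = 10] subtract 2: x sits inside (… + 2), so sub: -4*x = 8.
Step 4. [-4*x = 8] -4 out front; divide by -4 ⇒ div: x = -2.

Answer: x ∈ {-2}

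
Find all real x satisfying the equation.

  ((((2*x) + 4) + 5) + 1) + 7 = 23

Step 1. [((((2*x) + 4) + 5) + 1) + 7 = 23] 7 comes off first (subtract 7), so sub: (((2*x) + 4) + 5) + 1 = 16.
Step 2. [(((2*x) + 4) + 5) + 1 = 16] subtract 1: x sits inside (… + 1), so sub: ((2*x) + 4) + 5 = 15.
Step 3. [((2*x) + 4) + 5 = 15] peel the +5: subtract 5 from each side ⇒ sub: (2*x) + 4 = 10.
Step 4. [(2*x) + 4 = 10] 2 | LHS and 2 | 10: pull 2 out, so factor: x + 2 = 5.
Step 5. [x + 2 = 5] the outer +2 inverts by subtracting 2 ⇒ sub: x = 3.

Answer: x ∈ {3}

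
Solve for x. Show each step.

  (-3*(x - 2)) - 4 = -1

Step 1. [(-3*(x - 2)) - 4 = -1] -4 is outermost — add 4 both sides, so sub: -3*(x - 2) = 3.
Step 2. [-3*(x - 2) = 3] -3 out front; divide by -3, so div: x - 2 = -1.
Step 3. [x - 2 = -1] the outer -2 inverts by adding 2, so sub: x = 1.

Answer: x ∈ {1}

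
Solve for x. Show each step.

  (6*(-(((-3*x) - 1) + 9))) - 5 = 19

Step 1. [(6*(-(((-3*x) - 1) + 9))) - 5 = 19] 5 comes off first (add 5), so sub: 6*(-(((-3*x) - 1) + 9)) = 24.
Step 2. [6*(-(((-3*x) - 1) + 9)) = 24] 6·(inner) — divide through by 6 ⇒ div: -(((-3*x) - 1) + 9) = 4.
Step 3. [-(((-3*x) - 1) + 9) = 4] flip signs both sides, so neg: ((-3*x) - 1) + 9 = -4.
Step 4. [((-3*x) - 1) + 9 = -4] 9 comes off first (subtract 9), so sub: (-3*x) - 1 = -13.
Step 5. [(-3*x) - 1 = -13] the outer -1 inverts by adding 1, so sub: -3*x = -12.
Step 6. [-3*x = -12] -3·(inner) — divide through by -3. So div: x = 4.

Answer: x ∈ {4}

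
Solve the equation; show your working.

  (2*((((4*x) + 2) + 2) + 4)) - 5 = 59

Step 1. [(2*((((4*x) + 2) + 2) + 4)) - 5 = 59] 5 comes off first (add 5). So sub: 2*((((4*x) + 2) + 2) + 4) = 64.
Step 2. [2*((((4*x) + 2) + 2) + 4) = 64] 2 out front; divide by 2, so div: (((4*x) + 2) + 2) + 4 = 32.
Step 3. [(((4*x) + 2) + 2) + 4 = 32] peel the +4: subtract 4 from each side ⇒ sub: ((4*x) + 2) + 2 = 28.
Step 4. [((4*x) + 2) + 2 = 28] the outer +2 inverts by subtracting 2. So sub: (4*x) + 2 = 26.
Step 5. [(4*x) + 2 = 26] peel the +2: subtract 2 from each side, so sub: 4*x = 24.
Step 6. [4*x = 24] leading coefficient 4: divide by 4 ⇒ div: x = 6.

Answer: x ∈ {6}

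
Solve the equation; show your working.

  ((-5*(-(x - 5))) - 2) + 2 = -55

Step 1. [((-5*(-(x - 5))) - 2) + 2 = -55] +2 is outermost — subtract 2 both sides ⇒ sub: (-5*(-(x - 5))) - 2 = -57.
Step 2. [(-5*(-(x - 5))) - 2 = -57] 2 comes off first (add 2) ⇒ sub: -5*(-(x - 5)) = -55.
Step 3. [-5*(-(x - 5)) = -55] -5·(inner) — divide through by -5, so div: -(x - 5) = 11.
Step 4. [-(x - 5) = 11] leading − — multiply by −1, so neg: x - 5 = -11.
Step 5. [x - 5 = -11] add 5: x sits inside (… - 5), so sub: x = -6.

Answer: x ∈ {-6}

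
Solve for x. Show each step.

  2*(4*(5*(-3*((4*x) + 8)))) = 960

Step 1. [2*(4*(5*(-3*((4*x) + 8)))) = 960] divide by the outer 2. So div: 4*(5*(-3*((4*x) + 8))) = 480.
Step 2. [4*(5*(-3*((4*x) + 8))) = 480] divide by the outer 4, so div: 5*(-3*((4*x) + 8)) = 120.
Step 3. [5*(-3*((4*x) + 8)) = 120] 5 out front; divide by 5. So div: -3*((4*x) + 8) = 24.
Step 4. [-3*((4*x) + 8) = 24] leading coefficient -3: divide by -3, so div: (4*x) + 8 = -8.
Step 5. [(4*x) + 8 = -8] 4 | LHS and 4 | -8: pull 4 out, so factor: x + 2 = -2.
Step 6. [x + 2 = -2] 2 comes off first (subtract 2). So sub: x = -4.

Answer: x ∈ {-4}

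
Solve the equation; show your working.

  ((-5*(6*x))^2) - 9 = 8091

Step 1. [((-5*(6*x))^2) - 9 = 8091] the outer -9 inverts by adding 9. So sub: (-5*(6*x))^2 = 8100.
Step 2. [(-5*(6*x))^2 = 8100] 8100 ≥ 0, LHS is (·)² — take ±√ ⇒ sqrt: -5*(6*x) = 90 or -90.
Step 3. [-5*(6*x) = 90 or -90] -5 out front; divide by -5. So div: 6*x = -18 or 18.
Step 4. [6*x = -18 or 18] divide by the outer 6. So div: x = -3 or 3.

Answer: x ∈ {-3, 3}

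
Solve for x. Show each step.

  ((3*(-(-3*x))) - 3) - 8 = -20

Step 1. [((3*(-(-3*x))) - 3) - 8 = -20] add 8: x sits inside (… - 8), so sub: (3*(-(-3*x))) - 3 = -12.
Step 2. [(3*(-(-3*x))) - 3 = -12] common factor 3 (LHS and -12) — divide through. So factor: (-(-3*x)) - 1 = -4.
Step 3. [(-(-3*x)) - 1 = -4] peel the -1: add 1 from each side, so sub: -(-3*x) = -3.
Step 4. [-(-3*x) = -3] flip signs both sides, so neg: -3*x = 3.
Step 5. [-3*x = 3] -3 out front; divide by -3, so div: x = -1.

Answer: x ∈ {-1}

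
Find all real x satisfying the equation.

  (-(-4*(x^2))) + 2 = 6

Step 1. [(-(-4*(x^2))) + 2 = 6] +2 is outermost — subtract 2 both sides. So sub: -(-4*(x^2)) = 4.
Step 2. [-(-4*(x^2)) = 4] leading − — multiply by −1 ⇒ neg: -4*(x^2) = -4.
Step 3. [-4*(x^2) = -4] LHS = -4·(…); ÷-4 both sides ⇒ div: x^2 = 1.
Step 4. [x^2 = 1] √ both sides: 1 ≥ 0 gives two branches. So sqrt: x = 1 or -1.

Answer: x ∈ {-1, 1}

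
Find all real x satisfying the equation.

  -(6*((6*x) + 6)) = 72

Step 1. [-(6*((6*x) + 6)) = 72] leading − — multiply by −1, so neg: 6*((6*x) + 6) = -72.
Step 2. [6*((6*x) + 6) = -72] divide by the outer 6. So div: (6*x) + 6 = -12.
Step 3. [(6*x) + 6 = -12] common factor 6 (LHS and -12) — divide through ⇒ factor: x + 1 = -2.
Step 4. [x + 1 = -2] +1 is outermost — subtract 1 both sides, so sub: x = -3.

Answer: x ∈ {-3}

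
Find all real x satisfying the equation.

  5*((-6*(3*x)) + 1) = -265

Step 1. [5*((-6*(3*x)) + 1) = -265] 5·(inner) — divide through by 5 ⇒ div: (-6*(3*x)) + 1 = -53.
Step 2. [(-6*(3*x)) + 1 = -53] peel the +1: subtract 1 from each side ⇒ sub: -6*(3*x) = -54.
Step 3. [-6*(3*x) = -54] -6 out front; divide by -6. So div: 3*x = 9.
Step 4. [3*x = 9] leading coefficient 3: divide by 3 ⇒ div: x = 3.

Answer: x ∈ {3}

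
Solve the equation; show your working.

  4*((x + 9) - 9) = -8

Step 1. [4*((x + 9) - 9) = -8] LHS = 4·(…); ÷4 both sides ⇒ div: (x + 9) - 9 = -2.
Step 2. [(x + 9) - 9 = -2] add 9: x sits inside (… - 9) ⇒ sub: x + 9 = 7.
Step 3. [x + 9 = 7] +9 is outermost — subtract 9 both sides ⇒ sub: x = -2.

Answer: x ∈ {-2}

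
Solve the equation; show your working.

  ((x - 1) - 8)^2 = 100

Step 1. [((x - 1) - 8)^2 = 100] 100 ≥ 0, LHS is (·)² — take ±√ ⇒ sqrt: (x - 1) - 8 = 10 or -10.
Step 2. [(x - 1) - 8 = 10 or -10] peel the -8: add 8 from each side ⇒ sub: x - 1 = 18 or -2.
Step 3. [x - 1 = 18 or -2] the outer -1 inverts by adding 1 ⇒ sub: x = 19 or -1.

Answer: x ∈ {-1, 19}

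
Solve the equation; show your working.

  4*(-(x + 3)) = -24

Step 1. [4*(-(x + 3)) = -24] 4 out front; divide by 4, so div: -(x + 3) = -6.
Step 2. [-(x + 3) = -6] flip signs both sides ⇒ neg: x + 3 = 6.
Step 3. [x + 3 = 6] +3 is outermost — subtract 3 both sides ⇒ sub: x = 3.

Answer: x ∈ {3}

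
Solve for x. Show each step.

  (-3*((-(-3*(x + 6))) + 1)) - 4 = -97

Step 1. [(-3*((-(-3*(x + 6))) + 1)) - 4 = -97] add 4: x sits inside (… - 4). So sub: -3*((-(-3*(x + 6))) + 1) = -93.
Step 2. [-3*((-(-3*(x + 6))) + 1) = -93] -3 out front; divide by -3 ⇒ div: (-(-3*(x + 6))) + 1 = 31.
Step 3. [(-(-3*(x + 6))) + 1 = 31] subtract 1: x sits inside (… + 1) ⇒ sub: -(-3*(x + 6)) = 30.
Step 4. [-(-3*(x + 6)) = 30] flip signs both sides. So neg: -3*(x + 6) = -30.
Step 5. [-3*(x + 6) = -30] leading coefficient -3: divide by -3, so div: x + 6 = 10.
Step 6. [x + 6 = 10] 6 comes off first (subtract 6). So sub: x = 4.

Answer: x ∈ {4}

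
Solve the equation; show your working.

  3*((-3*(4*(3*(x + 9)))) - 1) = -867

Step 1. [3*((-3*(4*(3*(x + 9)))) - 1) = -867] LHS = 3·(…); ÷3 both sides ⇒ div: (-3*(4*(3*(x + 9)))) - 1 = -289.
Step 2. [(-3*(4*(3*(x + 9)))) - 1 = -289] -1 is outermost — add 1 both sides ⇒ sub: -3*(4*(3*(x + 9))) = -288.
Step 3. [-3*(4*(3*(x + 9))) = -288] LHS = -3·(…); ÷-3 both sides ⇒ div: 4*(3*(x + 9)) = 96.
Step 4. [4*(3*(x + 9)) = 96] 4 out front; divide by 4. So div: 3*(x + 9) = 24.
Step 5. [3*(x + 9) = 24] leading coefficient 3: divide by 3, so div: x + 9 = 8.
Step 6. [x + 9 = 8] the outer +9 inverts by subtracting 9, so sub: x = -1.

Answer: x ∈ {-1}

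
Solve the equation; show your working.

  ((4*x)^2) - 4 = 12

Step 1. [((4*x)^2) - 4 = 12] peel the -4: add 4 from each side. So sub: (4*x)^2 = 16.
Step 2. [(4*x)^2 = 16] 16 ≥ 0, LHS is (·)² — take ±√ ⇒ sqrt: 4*x = 4 or -4.
Step 3. [4*x = 4 or -4] 4·(inner) — divide through by 4. So div: x = 1 or -1.

Answer: x ∈ {-1, 1}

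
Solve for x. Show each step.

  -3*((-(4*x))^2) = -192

Step 1. [-3*((-(4*x))^2) = -192] -3 out front; divide by -3. So div: (-(4*x))^2 = 64.
Step 2. [(-(4*x))^2 = 64] 64 ≥ 0, LHS is (·)² — take ±√. So sqrt: -(4*x) = 8 or -8.
Step 3. [-(4*x) = 8 or -8] flip signs both sides ⇒ neg: 4*x = -8 or 8.
Step 4. [4*x = -8 or 8] divide by the outer 4. So div: x = -2 or 2.

Answer: x ∈ {-2, 2}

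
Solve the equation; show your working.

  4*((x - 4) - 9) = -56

Step 1. [4*((x - 4) - 9) = -56] 4·(inner) — divide through by 4 ⇒ div: (x - 4) - 9 = -14.
Step 2. [(x - 4) - 9 = -14] -9 is outermost — add 9 both sides. So sub: x - 4 = -5.
Step 3. [x - 4 = -5] the outer -4 inverts by adding 4, so sub: x = -1.

Answer: x ∈ {-1}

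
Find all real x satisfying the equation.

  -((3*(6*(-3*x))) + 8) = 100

Step 1. [-((3*(6*(-3*x))) + 8) = 100] LHS negated; negate both sides. So neg: (3*(6*(-3*x))) + 8 = -100.
Step 2. [(3*(6*(-3*x))) + 8 = -100] +8 is outermost — subtract 8 both sides. So sub: 3*(6*(-3*x)) = -108.
Step 3. [3*(6*(-3*x)) = -108] 3·(inner) — divide through by 3. So div: 6*(-3*x) = -36.
Step 4. [6*(-3*x) = -36] leading coefficient 6: divide by 6. So div: -3*x = -6.
Step 5. [-3*x = -6] -3·(inner) — divide through by -3 ⇒ div: x = 2.

Answer: x ∈ {2}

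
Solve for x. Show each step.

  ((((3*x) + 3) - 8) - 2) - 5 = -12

Step 1. [((((3*x) + 3) - 8) - 2) - 5 = -12] peel the -5: add 5 from each side ⇒ sub: (((3*x) + 3) - 8) - 2 = -7.
Step 2. [(((3*x) + 3) - 8) - 2 = -7] 2 comes off first (add 2) ⇒ sub: ((3*x) + 3) - 8 = -5.
Step 3. [((3*x) + 3) - 8 = -5] 8 comes off first (add 8). So sub: (3*x) + 3 = 3.
Step 4. [(3*x) + 3 = 3] 3 | LHS and 3 | 3: pull 3 out, so factor: x + 1 = 1.
Step 5. [x + 1 = 1] 1 comes off first (subtract 1). So sub: x = 0.

Answer: x ∈ {0}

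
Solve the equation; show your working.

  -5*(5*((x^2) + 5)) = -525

Step 1. [-5*(5*((x^2) + 5)) = -525] -5·(inner) — divide through by -5. So div: 5*((x^2) + 5) = 105.
Step 2. [5*((x^2) + 5) = 105] LHS = 5·(…); ÷5 both sides, so div: (x^2) + 5 = 21.
Step 3. [(x^2) + 5 = 21] the outer +5 inverts by subtracting 5, so sub: x^2 = 16.
Step 4. [x^2 = 16] √ both sides: 16 ≥ 0 gives two branches. So sqrt: x = 4 or -4.

Answer: x ∈ {-4, 4}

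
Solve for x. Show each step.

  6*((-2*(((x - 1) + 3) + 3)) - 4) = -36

Step 1. [6*((-2*(((x - 1) + 3) + 3)) - 4) = -36] divide by the outer 6. So div: (-2*(((x - 1) + 3) + 3)) - 4 = -6.
Step 2. [(-2*(((x - 1) + 3) + 3)) - 4 = -6] -2 divides every term; factor it out. So factor: (((x - 1) + 3) + 3) + 2 = 3.
Step 3. [(((x - 1) + 3) + 3) + 2 = 3] the outer +2 inverts by subtracting 2. So sub: ((x - 1) + 3) + 3 = 1.
Step 4. [((x - 1) + 3) + 3 = 1] subtract 3: x sits inside (… + 3), so sub: (x - 1) + 3 = -2.
Step 5. [(x - 1) + 3 = -2] the outer +3 inverts by subtracting 3 ⇒ sub: x - 1 = -5.
Step 6. [x - 1 = -5] 1 comes off first (add 1), so sub: x = -4.

Answer: x ∈ {-4}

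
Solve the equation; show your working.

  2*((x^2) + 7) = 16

Step 1. [2*((x^2) + 7) = 16] leading coefficient 2: divide by 2. So div: (x^2) + 7 = 8.
Step 2. [(x^2) + 7 = 8] +7 is outermost — subtract 7 both sides ⇒ sub: x^2 = 1.
Step 3. [x^2 = 1] √ both sides: 1 ≥ 0 gives two branches ⇒ sqrt: x = 1 or -1.

Answer: x ∈ {-1, 1}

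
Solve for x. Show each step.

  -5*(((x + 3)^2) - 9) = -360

Step 1. [-5*(((x + 3)^2) - 9) = -360] divide by the outer -5 ⇒ div: ((x + 3)^2) - 9 = 72.
Step 2. [((x + 3)^2) - 9 = 72] 9 comes off first (add 9) ⇒ sub: (x + 3)^2 = 81.
Step 3. [(x + 3)^2 = 81] 81 ≥ 0, LHS is (·)² — take ±√. So sqrt: x + 3 = 9 or -9.
Step 4. [x + 3 = 9 or -9] peel the +3: subtract 3 from each side, so sub: x = 6 or -12.

Answer: x ∈ {-12, 6}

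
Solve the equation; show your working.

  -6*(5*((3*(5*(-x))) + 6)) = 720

Step 1. [-6*(5*((3*(5*(-x))) + 6)) = 720] divide by the outer -6 ⇒ div: 5*((3*(5*(-x))) + 6) = -120.
Step 2. [5*((3*(5*(-x))) + 6) = -120] divide by the outer 5 ⇒ div: (3*(5*(-x))) + 6 = -24.
Step 3. [(3*(5*(-x))) + 6 = -24] 3 | LHS and 3 | -24: pull 3 out ⇒ factor: (5*(-x)) + 2 = -8.
Step 4. [(5*(-x)) + 2 = -8] the outer +2 inverts by subtracting 2 ⇒ sub: 5*(-x) = -10.
Step 5. [5*(-x) = -10] LHS = 5·(…); ÷5 both sides ⇒ div: -x = -2.
Step 6. [-x = -2] flip signs both sides ⇒ neg: x = 2.

Answer: x ∈ {2}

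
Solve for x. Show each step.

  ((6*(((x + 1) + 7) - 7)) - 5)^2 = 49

Step 1. [((6*(((x + 1) + 7) - 7)) - 5)^2 = 49] 49 ≥ 0, LHS is (·)² — take ±√. So sqrt: (6*(((x + 1) + 7) - 7)) - 5 = 7 or -7.
Step 2. [(6*(((x + 1) + 7) - 7)) - 5 = 7 or -7] -5 is outermost — add 5 both sides, so sub: 6*(((x + 1) + 7) - 7) = 12 or -2.
Step 3. [6*(((x + 1) + 7) - 7) = 12 or -2] LHS = 6·(…); ÷6 both sides ⇒ div: ((x + 1) + 7) - 7 = 2 or -1/3.
Step 4. [((x + 1) + 7) - 7 = 2 or -1/3] add 7: x sits inside (… - 7), so sub: (x + 1) + 7 = 9 or 20/3.
Step 5. [(x + 1) + 7 = 9 or 20/3] the outer +7 inverts by subtracting 7, so sub: x + 1 = 2 or -1/3.
Step 6. [x + 1 = 2 or -1/3] peel the +1: subtract 1 from each side ⇒ sub: x = 1 or -4/3.

Answer: x ∈ {-4/3, 1}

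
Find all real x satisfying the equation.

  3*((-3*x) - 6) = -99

Step 1. [3*((-3*x) - 6) = -99] LHS = 3·(…); ÷3 both sides. So div: (-3*x) - 6 = -33.
Step 2. [(-3*x) - 6 = -33] -6 is outermost — add 6 both sides. So sub: -3*x = -27.
Step 3. [-3*x = -27] -3 out front; divide by -3. So div: x = 9.

Answer: x ∈ {9}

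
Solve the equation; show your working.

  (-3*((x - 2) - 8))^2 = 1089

Step 1. [(-3*((x - 2) - 8))^2 = 1089] LHS squared, RHS 1089 ≥ 0: apply √ (±) ⇒ sqrt: -3*((x - 2) - 8) = 33 or -33.
Step 2. [-3*((x - 2) - 8) = 33 or -33] leading coefficient -3: divide by -3. So div: (x - 2) - 8 = -11 or 11.
Step 3. [(x - 2) - 8 = -11 or 11] peel the -8: add 8 from each side. So sub: x - 2 = -3 or 19.
Step 4. [x - 2 = -3 or 19] add 2: x sits inside (… - 2) ⇒ sub: x = -1 or 21.

Answer: x ∈ {-1, 21}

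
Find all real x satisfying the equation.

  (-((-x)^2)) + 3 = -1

Step 1. [(-((-x)^2)) + 3 = -1] the outer +3 inverts by subtracting 3 ⇒ sub: -((-x)^2) = -4.
Step 2. [-((-x)^2) = -4] flip signs both sides. So neg: (-x)^2 = 4.
Step 3. [(-x)^2 = 4] √ both sides: 4 ≥ 0 gives two branches ⇒ sqrt: -x = 2 or -2.
Step 4. [-x = 2 or -2] LHS negated; negate both sides, so neg: x = -2 or 2.

Answer: x ∈ {-2, 2}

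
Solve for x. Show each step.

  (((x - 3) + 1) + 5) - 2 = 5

Step 1. [(((x - 3) + 1) + 5) - 2 = 5] -2 is outermost — add 2 both sides ⇒ sub: ((x - 3) + 1) + 5 = 7.
Step 2. [((x - 3) + 1) + 5 = 7] subtract 5: x sits inside (… + 5) ⇒ sub: (x - 3) + 1 = 2.
Step 3. [(x - 3) + 1 = 2] peel the +1: subtract 1 from each side, so sub: x - 3 = 1.
Step 4. [x - 3 = 1] 3 comes off first (add 3) ⇒ sub: x = 4.

Answer: x ∈ {4}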